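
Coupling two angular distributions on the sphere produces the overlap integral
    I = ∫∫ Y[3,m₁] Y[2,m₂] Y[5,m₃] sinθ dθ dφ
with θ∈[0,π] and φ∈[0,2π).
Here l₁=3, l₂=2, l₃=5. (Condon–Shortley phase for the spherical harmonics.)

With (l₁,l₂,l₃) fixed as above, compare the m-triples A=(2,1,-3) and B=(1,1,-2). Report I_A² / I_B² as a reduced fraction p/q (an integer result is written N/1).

Same 3,2,5: normalisation and zero-m 3j drop out of the ratio.
A: Δ: 0! 6! 4! / 11! → 1/2310; sum: t=0:+1/720 = 1/720; 3j²(3 2 5; 2 1 -3) = Δ·Π!·Σ² = 8/165  (sign +1)
B: Δ: 0! 6! 4! / 11! → 1/2310; sum: t=0:+1/288 = 1/288; 3j²(3 2 5; 1 1 -2) = Δ·Π!·Σ² = 1/22  (sign -1)
I_A²/I_B² = (8/165)/(1/22) = 16/15

16/15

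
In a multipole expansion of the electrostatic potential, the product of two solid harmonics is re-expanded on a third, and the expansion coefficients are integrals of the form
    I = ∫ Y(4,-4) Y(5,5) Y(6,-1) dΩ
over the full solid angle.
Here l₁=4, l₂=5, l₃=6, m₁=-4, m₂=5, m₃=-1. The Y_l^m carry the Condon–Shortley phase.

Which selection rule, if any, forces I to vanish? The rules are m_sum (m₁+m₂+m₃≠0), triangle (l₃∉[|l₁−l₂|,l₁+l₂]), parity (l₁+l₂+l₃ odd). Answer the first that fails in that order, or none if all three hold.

Σmᵢ = 0  ✓
l₃∈[|l₁−l₂|,l₁+l₂]=[1,9], have l₃=6  ✓
Σlᵢ = 15 ⇒ odd  ✗

parity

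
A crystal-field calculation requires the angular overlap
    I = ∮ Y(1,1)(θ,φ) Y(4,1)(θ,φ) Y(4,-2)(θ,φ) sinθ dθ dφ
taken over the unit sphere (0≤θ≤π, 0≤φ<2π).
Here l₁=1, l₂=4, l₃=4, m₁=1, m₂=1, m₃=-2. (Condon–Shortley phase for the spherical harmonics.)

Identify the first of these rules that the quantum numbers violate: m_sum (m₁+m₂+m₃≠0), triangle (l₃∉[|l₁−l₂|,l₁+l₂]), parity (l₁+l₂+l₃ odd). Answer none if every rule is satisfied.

parity

m₁+m₂+m₃ = 1 + 1 − 2 = 0  ✓
triangle: |1−4|=3 ≤ l₃=4 ≤ 1+4=5  ✓
parity: l₁+l₂+l₃ = 9 is odd  ✗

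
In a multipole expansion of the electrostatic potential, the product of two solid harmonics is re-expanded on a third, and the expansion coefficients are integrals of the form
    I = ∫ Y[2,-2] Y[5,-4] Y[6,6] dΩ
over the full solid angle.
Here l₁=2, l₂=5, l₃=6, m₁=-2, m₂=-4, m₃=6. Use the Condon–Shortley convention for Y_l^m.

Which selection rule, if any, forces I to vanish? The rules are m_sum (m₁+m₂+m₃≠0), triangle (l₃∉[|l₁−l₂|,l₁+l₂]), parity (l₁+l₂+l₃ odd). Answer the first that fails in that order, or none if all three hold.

azimuthal sum: -2 − 4 + 6 = 0  ✓
3 ≤ 6 ≤ 7 (triangle on l)  ✓
L = 2 + 5 + 6 = 13 (odd)  ✗

parity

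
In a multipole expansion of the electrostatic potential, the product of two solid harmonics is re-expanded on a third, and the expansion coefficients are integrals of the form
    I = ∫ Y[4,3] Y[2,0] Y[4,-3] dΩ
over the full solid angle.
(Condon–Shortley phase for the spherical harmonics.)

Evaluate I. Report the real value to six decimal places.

0.057344

Checks pass: Σm=0; 10 even; l₃=4∈[2,6].
(2·4+1)(2·2+1)(2·4+1) = 405
Δ: 2! 6! 2! / 11! → 1/13860
sum: t=0:+1/192 t=1:−1/36 t=2:+1/192 = -5/288
3j²(4 2 4; 0 0 0) = Δ·Π!·Σ² = 20/693  (sign -1)
sum: t=0:+1/480 t=1:−1/720 = 1/1440
3j²(4 2 4; 3 0 -3) = Δ·Π!·Σ² = 7/1980  (sign -1)
combine: 4πI² = 405·20/693·7/1980 = 5/121
take √, sign +1: I = 0.05734392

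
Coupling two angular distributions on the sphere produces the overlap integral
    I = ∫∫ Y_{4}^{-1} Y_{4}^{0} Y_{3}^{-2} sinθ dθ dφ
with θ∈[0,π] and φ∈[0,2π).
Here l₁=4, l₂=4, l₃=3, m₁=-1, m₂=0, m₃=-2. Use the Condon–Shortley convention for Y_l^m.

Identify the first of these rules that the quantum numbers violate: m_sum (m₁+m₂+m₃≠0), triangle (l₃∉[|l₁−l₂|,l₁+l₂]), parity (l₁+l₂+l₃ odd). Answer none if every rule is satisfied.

azimuthal sum: -1 + 0 − 2 = -3  ✗
0 ≤ 3 ≤ 8 (triangle on l)
L = 4 + 4 + 3 = 11 (odd)

m_sum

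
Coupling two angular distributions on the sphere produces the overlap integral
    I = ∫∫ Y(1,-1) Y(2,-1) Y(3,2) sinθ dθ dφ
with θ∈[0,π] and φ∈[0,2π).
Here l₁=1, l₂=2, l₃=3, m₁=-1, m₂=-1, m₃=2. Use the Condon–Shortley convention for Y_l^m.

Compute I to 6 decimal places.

m-sum 0 ✓  L=6 even ✓  1≤3≤3 ✓
Π(2lᵢ+1) = 3×5×7 = 105
triangle coeff Δ(1,2,3) = 1/105
Σ_t [0,0]: t=0:+1/4 = 1/4
(3j)²=3/35 [(1 2 3; 0 0 0)], sign=-1
Σ_t [0,0]: t=0:+1/12 = 1/12
(3j)²=2/21 [(1 2 3; -1 -1 2)], sign=-1
⇒ 4πI² = 6/7
I = (+1)√(6/7/(4π)) = 0.26116903

0.261169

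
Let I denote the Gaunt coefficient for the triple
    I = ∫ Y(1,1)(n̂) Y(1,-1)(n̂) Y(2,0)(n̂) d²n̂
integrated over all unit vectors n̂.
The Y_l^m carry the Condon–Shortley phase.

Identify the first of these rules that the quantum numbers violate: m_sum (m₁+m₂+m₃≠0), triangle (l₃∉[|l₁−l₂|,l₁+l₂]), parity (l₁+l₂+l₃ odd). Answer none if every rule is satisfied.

Σmᵢ = 0  ✓
l₃∈[|l₁−l₂|,l₁+l₂]=[0,2], have l₃=2  ✓
Σlᵢ = 4 ⇒ even  ✓

none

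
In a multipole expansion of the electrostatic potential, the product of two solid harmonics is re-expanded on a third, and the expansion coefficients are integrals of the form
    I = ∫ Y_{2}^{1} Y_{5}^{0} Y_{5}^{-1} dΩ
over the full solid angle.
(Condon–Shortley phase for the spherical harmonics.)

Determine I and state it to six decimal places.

Rules hold: Σm=0, L=12 even, 3≤5≤7.
N = 5·11·11 = 605
Δ = 2!·2!·8!/13! = 1/38610
Racah Σ t=0..2: t=0:+1/2880 t=1:−1/576 t=2:+1/2880 = -1/960
⇒ 3j(2 5 5; 0 0 0)² = 10/429, sgn +1
Racah Σ t=0..1: t=0:+1/1440 t=1:−1/1152 = -1/5760
⇒ 3j(2 5 5; 1 0 -1)² = 1/858, sgn -1
4πI² = N·(3j₀)²·(3jₘ)² = 25/1521
I = -1·√(0.0164366/4π) = -0.03616600

-0.036166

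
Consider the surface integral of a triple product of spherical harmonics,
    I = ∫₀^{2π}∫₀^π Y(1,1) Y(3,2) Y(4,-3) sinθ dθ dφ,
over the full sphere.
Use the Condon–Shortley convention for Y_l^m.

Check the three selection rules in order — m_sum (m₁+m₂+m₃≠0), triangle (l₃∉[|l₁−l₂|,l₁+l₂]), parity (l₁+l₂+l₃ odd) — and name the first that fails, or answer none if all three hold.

none

azimuthal sum: 1 + 2 − 3 = 0  ✓
2 ≤ 4 ≤ 4 (triangle on l)  ✓
L = 1 + 3 + 4 = 8 (even)  ✓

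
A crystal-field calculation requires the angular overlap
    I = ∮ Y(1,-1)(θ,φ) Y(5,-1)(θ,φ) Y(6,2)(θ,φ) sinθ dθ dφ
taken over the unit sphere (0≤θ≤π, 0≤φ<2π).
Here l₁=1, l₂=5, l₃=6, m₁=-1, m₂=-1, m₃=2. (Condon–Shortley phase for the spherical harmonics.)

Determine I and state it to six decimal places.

0.216205

Checks pass: Σm=0; 12 even; l₃=6∈[4,6].
(2·1+1)(2·5+1)(2·6+1) = 429
Δ: 0! 2! 10! / 13! → 1/858
sum: t=0:+1/14400 = 1/14400
3j²(1 5 6; 0 0 0) = Δ·Π!·Σ² = 6/143  (sign +1)
sum: t=0:+1/34560 = 1/34560
3j²(1 5 6; -1 -1 2) = Δ·Π!·Σ² = 14/429  (sign +1)
combine: 4πI² = 429·6/143·14/429 = 84/143
take √, sign +1: I = 0.21620548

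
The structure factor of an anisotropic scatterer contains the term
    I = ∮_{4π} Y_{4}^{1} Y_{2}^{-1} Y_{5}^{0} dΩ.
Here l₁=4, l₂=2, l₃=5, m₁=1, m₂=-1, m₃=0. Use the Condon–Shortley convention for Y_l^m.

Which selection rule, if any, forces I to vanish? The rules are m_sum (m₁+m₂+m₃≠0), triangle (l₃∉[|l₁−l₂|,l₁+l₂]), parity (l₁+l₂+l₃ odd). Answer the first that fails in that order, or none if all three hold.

parity

m₁+m₂+m₃ = 1 − 1 + 0 = 0  ✓
triangle: |4−2|=2 ≤ l₃=5 ≤ 4+2=6  ✓
parity: l₁+l₂+l₃ = 11 is odd  ✗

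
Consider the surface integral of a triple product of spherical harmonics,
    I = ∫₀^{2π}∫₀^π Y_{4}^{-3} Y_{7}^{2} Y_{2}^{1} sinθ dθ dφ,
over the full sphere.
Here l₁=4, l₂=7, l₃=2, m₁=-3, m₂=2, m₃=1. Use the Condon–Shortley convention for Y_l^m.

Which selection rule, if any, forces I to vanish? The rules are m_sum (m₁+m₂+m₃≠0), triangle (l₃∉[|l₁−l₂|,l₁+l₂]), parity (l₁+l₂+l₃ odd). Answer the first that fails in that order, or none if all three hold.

triangle

Σmᵢ = 0  ✓
l₃∈[|l₁−l₂|,l₁+l₂]=[3,11], have l₃=2  ✗
Σlᵢ = 13 ⇒ odd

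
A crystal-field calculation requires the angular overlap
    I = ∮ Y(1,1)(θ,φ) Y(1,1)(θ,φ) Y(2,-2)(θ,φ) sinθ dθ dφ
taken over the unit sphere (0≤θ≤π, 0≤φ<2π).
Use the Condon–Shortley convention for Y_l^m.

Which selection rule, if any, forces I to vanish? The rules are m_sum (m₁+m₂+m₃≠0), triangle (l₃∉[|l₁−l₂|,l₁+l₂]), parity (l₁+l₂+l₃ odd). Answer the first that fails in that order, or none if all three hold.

m₁+m₂+m₃ = 1 + 1 − 2 = 0  ✓
triangle: |1−1|=0 ≤ l₃=2 ≤ 1+1=2  ✓
parity: l₁+l₂+l₃ = 4 is even  ✓

none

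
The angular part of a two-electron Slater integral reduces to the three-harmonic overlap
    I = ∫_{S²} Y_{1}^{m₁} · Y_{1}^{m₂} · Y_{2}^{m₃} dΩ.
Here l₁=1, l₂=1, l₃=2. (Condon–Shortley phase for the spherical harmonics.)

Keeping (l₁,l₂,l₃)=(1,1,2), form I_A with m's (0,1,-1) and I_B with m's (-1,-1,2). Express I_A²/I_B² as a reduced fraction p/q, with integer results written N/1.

1/2

Shared (l₁,l₂,l₃)=(1,1,2): N and (l;000)² cancel in I_A²/I_B².
A: Δ = 0!·2!·2!/5! = 1/30; Racah Σ t=0..0: t=0:+1/2 = 1/2; ⇒ 3j(1 1 2; 0 1 -1)² = 1/10, sgn -1
B: Δ = 0!·2!·2!/5! = 1/30; Racah Σ t=0..0: t=0:+1/4 = 1/4; ⇒ 3j(1 1 2; -1 -1 2)² = 1/5, sgn +1
I_A²/I_B² = (1/10)/(1/5) = 1/2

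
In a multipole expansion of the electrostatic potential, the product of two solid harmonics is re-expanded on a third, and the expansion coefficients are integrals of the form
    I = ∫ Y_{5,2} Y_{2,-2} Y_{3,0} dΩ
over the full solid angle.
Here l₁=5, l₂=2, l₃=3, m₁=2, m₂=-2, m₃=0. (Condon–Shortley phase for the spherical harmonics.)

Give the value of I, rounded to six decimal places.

Rules hold: Σm=0, L=10 even, 3≤3≤7.
N = 11·5·7 = 385
Δ = 4!·6!·0!/11! = 1/2310
Racah Σ t=2..2: t=2:+1/144 = 1/144
⇒ 3j(5 2 3; 0 0 0)² = 10/231, sgn -1
Racah Σ t=0..0: t=0:+1/864 = 1/864
⇒ 3j(5 2 3; 2 -2 0)² = 1/66, sgn -1
4πI² = N·(3j₀)²·(3jₘ)² = 25/99
I = +1·√(0.252525/4π) = 0.14175797

0.141758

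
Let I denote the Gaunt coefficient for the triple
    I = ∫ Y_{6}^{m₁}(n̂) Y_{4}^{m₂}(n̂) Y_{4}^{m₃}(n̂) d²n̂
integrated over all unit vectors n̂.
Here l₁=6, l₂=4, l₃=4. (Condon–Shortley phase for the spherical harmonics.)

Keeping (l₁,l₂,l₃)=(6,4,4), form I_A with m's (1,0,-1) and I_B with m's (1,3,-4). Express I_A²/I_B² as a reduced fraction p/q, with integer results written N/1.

5/2

Same 6,4,4: normalisation and zero-m 3j drop out of the ratio.
A: Δ: 6! 6! 2! / 15! → 1/1261260; sum: t=2:+1/3456 t=3:−1/1728 t=4:+1/11520 = -7/34560; 3j²(6 4 4; 1 0 -1) = Δ·Π!·Σ² = 7/858  (sign +1)
B: Δ: 6! 6! 2! / 15! → 1/1261260; sum: t=5:−1/172800 = -1/172800; 3j²(6 4 4; 1 3 -4) = Δ·Π!·Σ² = 7/2145  (sign -1)
I_A²/I_B² = (7/858)/(7/2145) = 5/2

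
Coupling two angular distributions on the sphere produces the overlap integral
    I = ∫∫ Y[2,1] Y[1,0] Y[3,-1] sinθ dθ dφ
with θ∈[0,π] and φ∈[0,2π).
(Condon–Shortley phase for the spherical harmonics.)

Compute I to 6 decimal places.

m-sum 0 ✓  L=6 even ✓  1≤3≤3 ✓
Π(2lᵢ+1) = 5×3×7 = 105
triangle coeff Δ(2,1,3) = 1/105
Σ_t [0,0]: t=0:+1/4 = 1/4
(3j)²=3/35 [(2 1 3; 0 0 0)], sign=-1
Σ_t [0,0]: t=0:+1/6 = 1/6
(3j)²=8/105 [(2 1 3; 1 0 -1)], sign=+1
⇒ 4πI² = 24/35
I = (-1)√(24/35/(4π)) = -0.23359668

-0.233597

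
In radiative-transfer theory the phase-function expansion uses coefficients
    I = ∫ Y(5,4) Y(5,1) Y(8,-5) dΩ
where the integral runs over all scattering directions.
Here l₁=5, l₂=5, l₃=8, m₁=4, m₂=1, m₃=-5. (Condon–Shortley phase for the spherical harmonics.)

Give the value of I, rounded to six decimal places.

0.113591

m-sum 0 ✓  L=18 even ✓  0≤8≤10 ✓
Π(2lᵢ+1) = 11×11×17 = 2057
triangle coeff Δ(5,5,8) = 1/37413090
Σ_t [0,2]: t=0:+1/1036800 t=1:−1/331776 t=2:+1/1036800 = -1/921600
(3j)²=490/46189 [(5 5 8; 0 0 0)], sign=-1
Σ_t [0,1]: t=0:+1/14515200 t=1:−1/29030400 = 1/29030400
(3j)²=12/1615 [(5 5 8; 4 1 -5)], sign=-1
⇒ 4πI² = 12936/79781
I = (+1)√(12936/79781/(4π)) = 0.11359137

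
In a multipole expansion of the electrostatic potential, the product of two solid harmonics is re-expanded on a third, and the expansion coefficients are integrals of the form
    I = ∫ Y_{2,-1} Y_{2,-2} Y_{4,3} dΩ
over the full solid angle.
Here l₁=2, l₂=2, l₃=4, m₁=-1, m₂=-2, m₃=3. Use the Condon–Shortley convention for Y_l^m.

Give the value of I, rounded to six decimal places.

-0.238414

Rules hold: Σm=0, L=8 even, 0≤4≤4.
N = 5·5·9 = 225
Δ = 0!·4!·4!/9! = 1/630
Racah Σ t=0..0: t=0:+1/16 = 1/16
⇒ 3j(2 2 4; 0 0 0)² = 2/35, sgn +1
Racah Σ t=0..0: t=0:+1/144 = 1/144
⇒ 3j(2 2 4; -1 -2 3)² = 1/18, sgn -1
4πI² = N·(3j₀)²·(3jₘ)² = 5/7
I = -1·√(0.714286/4π) = -0.23841361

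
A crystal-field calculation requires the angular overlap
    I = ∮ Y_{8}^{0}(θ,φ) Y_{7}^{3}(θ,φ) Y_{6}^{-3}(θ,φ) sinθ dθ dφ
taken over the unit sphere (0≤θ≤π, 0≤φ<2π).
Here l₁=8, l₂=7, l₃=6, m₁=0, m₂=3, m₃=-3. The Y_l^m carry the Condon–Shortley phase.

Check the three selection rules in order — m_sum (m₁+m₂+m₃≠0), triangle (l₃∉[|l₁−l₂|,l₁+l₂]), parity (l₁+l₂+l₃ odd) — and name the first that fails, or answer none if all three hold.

azimuthal sum: 0 + 3 − 3 = 0  ✓
1 ≤ 6 ≤ 15 (triangle on l)  ✓
L = 8 + 7 + 6 = 21 (odd)  ✗

parity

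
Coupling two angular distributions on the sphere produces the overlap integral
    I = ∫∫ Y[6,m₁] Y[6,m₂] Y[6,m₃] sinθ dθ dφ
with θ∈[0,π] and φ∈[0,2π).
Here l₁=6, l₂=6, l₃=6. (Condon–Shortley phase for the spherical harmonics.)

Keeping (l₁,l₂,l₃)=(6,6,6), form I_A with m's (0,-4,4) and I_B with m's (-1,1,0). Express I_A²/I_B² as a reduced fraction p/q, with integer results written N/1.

4/25

Same 6,6,6: normalisation and zero-m 3j drop out of the ratio.
A: Δ: 6! 6! 6! / 19! → 1/325909584; sum: t=0:+1/24883200 t=1:−1/1728000 t=2:+1/1658880 = 1/15552000; 3j²(6 6 6; 0 -4 4) = Δ·Π!·Σ² = 16/46189  (sign +1)
B: Δ: 6! 6! 6! / 19! → 1/325909584; sum: t=1:−1/62208000 t=2:+1/691200 t=3:−1/82944 t=4:+1/62208 t=5:−1/276480 t=6:+1/10368000 = 1/518400; 3j²(6 6 6; -1 1 0) = Δ·Π!·Σ² = 100/46189  (sign +1)
I_A²/I_B² = (16/46189)/(100/46189) = 4/25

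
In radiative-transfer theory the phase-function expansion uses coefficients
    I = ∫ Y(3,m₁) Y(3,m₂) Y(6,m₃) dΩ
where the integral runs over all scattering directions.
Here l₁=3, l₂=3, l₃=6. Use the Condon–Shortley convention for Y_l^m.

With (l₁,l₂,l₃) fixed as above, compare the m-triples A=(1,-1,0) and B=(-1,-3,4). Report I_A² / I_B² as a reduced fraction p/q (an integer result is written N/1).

15/14

Same 3,3,6: normalisation and zero-m 3j drop out of the ratio.
A: Δ: 0! 6! 6! / 13! → 1/12012; sum: t=0:+1/2304 = 1/2304; 3j²(3 3 6; 1 -1 0) = Δ·Π!·Σ² = 75/4004  (sign +1)
B: Δ: 0! 6! 6! / 13! → 1/12012; sum: t=0:+1/34560 = 1/34560; 3j²(3 3 6; -1 -3 4) = Δ·Π!·Σ² = 5/286  (sign +1)
I_A²/I_B² = (75/4004)/(5/286) = 15/14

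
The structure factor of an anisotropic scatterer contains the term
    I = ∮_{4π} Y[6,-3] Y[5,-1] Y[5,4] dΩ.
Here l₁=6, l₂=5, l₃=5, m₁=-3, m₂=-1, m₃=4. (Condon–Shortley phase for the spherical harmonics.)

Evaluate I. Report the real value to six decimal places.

Rules hold: Σm=0, L=16 even, 1≤5≤11.
N = 13·11·11 = 1573
Δ = 6!·6!·4!/17! = 1/28588560
Racah Σ t=1..5: t=1:−1/345600 t=2:+1/13824 t=3:−1/5184 t=4:+1/13824 t=5:−1/345600 = -7/129600
⇒ 3j(6 5 5; 0 0 0)² = 80/7293, sgn +1
Racah Σ t=3..4: t=3:−1/155520 t=4:+1/138240 = 1/1244160
⇒ 3j(6 5 5; -3 -1 4)² = 3/9724, sgn -1
4πI² = N·(3j₀)²·(3jₘ)² = 20/3757
I = -1·√(0.0053234/4π) = -0.02058209

-0.020582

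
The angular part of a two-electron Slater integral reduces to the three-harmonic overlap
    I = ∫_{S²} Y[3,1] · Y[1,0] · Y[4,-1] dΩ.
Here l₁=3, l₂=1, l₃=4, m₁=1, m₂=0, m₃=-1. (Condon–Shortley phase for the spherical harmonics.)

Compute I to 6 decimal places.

Rules hold: Σm=0, L=8 even, 2≤4≤4.
N = 7·3·9 = 189
Δ = 0!·6!·2!/9! = 1/252
Racah Σ t=0..0: t=0:+1/36 = 1/36
⇒ 3j(3 1 4; 0 0 0)² = 4/63, sgn +1
Racah Σ t=0..0: t=0:+1/48 = 1/48
⇒ 3j(3 1 4; 1 0 -1)² = 5/84, sgn -1
4πI² = N·(3j₀)²·(3jₘ)² = 5/7
I = -1·√(0.714286/4π) = -0.23841361

-0.238414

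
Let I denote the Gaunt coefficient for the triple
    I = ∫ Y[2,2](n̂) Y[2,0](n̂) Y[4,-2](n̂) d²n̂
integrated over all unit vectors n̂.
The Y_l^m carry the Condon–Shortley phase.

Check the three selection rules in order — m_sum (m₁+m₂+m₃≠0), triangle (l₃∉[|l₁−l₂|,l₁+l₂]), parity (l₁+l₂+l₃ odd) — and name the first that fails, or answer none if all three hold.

none

azimuthal sum: 2 + 0 − 2 = 0  ✓
0 ≤ 4 ≤ 4 (triangle on l)  ✓
L = 2 + 2 + 4 = 8 (even)  ✓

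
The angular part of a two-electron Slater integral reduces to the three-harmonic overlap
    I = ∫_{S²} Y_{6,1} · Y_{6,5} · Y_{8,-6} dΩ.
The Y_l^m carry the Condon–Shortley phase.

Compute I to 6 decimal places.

m-sum 0 ✓  L=20 even ✓  0≤8≤12 ✓
Π(2lᵢ+1) = 13×13×17 = 2873
triangle coeff Δ(6,6,8) = 1/1309458150
Σ_t [0,4]: t=0:+1/49766400 t=1:−1/3110400 t=2:+1/1327104 t=3:−1/3110400 t=4:+1/49766400 = 1/6635520
(3j)²=350/46189 [(6 6 8; 0 0 0)], sign=+1
Σ_t [3,4]: t=3:−1/348364800 t=4:+1/609638400 = -1/812851200
(3j)²=11/2261 [(6 6 8; 1 5 -6)], sign=-1
⇒ 4πI² = 650/6137
I = (-1)√(650/6137/(4π)) = -0.09180655

-0.091807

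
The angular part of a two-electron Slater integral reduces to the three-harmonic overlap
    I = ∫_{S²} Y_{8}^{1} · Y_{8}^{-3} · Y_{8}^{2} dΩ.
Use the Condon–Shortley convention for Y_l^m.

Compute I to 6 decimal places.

m-sum 0 ✓  L=24 even ✓  0≤8≤16 ✓
Π(2lᵢ+1) = 17×17×17 = 4913
triangle coeff Δ(8,8,8) = 1/236637794250
Σ_t [0,8]: t=0:+1/65548320768000 t=1:−1/128024064000 t=2:+1/2985984000 t=3:−1/373248000 t=4:+1/191102976 t=5:−1/373248000 t=6:+1/2985984000 t=7:−1/128024064000 t=8:+1/65548320768000 = 11/20808990720
(3j)²=490/96577 [(8 8 8; 0 0 0)], sign=+1
Σ_t [0,5]: t=0:+1/146313216000 t=1:−1/4180377600 t=2:+1/746496000 t=3:−1/597196800 t=4:+1/2090188800 t=5:−1/41803776000 = -11/97542144000
(3j)²=594/482885 [(8 8 8; 1 -3 2)], sign=-1
⇒ 4πI² = 989604/32273761
I = (-1)√(989604/32273761/(4π)) = -0.04939705

-0.049397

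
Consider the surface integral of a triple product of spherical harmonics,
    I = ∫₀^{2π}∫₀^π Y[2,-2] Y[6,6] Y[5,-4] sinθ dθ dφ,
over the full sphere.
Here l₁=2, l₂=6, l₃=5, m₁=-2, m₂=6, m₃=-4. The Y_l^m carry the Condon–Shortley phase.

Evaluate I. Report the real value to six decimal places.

L=13 odd ⇒ parity kills the (l;000) factor ⇒ I = 0

0.000000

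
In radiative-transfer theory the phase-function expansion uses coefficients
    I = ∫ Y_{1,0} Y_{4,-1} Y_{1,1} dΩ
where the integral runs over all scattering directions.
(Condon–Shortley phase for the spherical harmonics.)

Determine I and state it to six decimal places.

0.000000

triangle: need 3≤l₃≤5, have 1; I=0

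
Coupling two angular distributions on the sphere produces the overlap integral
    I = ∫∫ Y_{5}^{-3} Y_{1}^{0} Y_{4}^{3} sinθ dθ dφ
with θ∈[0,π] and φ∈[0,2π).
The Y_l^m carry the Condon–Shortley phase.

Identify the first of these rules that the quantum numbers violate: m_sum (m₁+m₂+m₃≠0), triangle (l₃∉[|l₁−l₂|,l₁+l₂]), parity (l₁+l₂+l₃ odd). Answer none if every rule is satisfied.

m₁+m₂+m₃ = -3 + 0 + 3 = 0  ✓
triangle: |5−1|=4 ≤ l₃=4 ≤ 5+1=6  ✓
parity: l₁+l₂+l₃ = 10 is even  ✓

none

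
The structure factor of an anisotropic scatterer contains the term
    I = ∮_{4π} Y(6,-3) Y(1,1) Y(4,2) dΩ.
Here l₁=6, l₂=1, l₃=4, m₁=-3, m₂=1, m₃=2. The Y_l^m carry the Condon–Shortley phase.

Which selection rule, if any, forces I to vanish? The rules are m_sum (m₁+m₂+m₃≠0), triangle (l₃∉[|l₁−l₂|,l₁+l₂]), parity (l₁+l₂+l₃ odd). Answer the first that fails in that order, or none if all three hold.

azimuthal sum: -3 + 1 + 2 = 0  ✓
5 ≤ 4 ≤ 7 (triangle on l)  ✗
L = 6 + 1 + 4 = 11 (odd)

triangle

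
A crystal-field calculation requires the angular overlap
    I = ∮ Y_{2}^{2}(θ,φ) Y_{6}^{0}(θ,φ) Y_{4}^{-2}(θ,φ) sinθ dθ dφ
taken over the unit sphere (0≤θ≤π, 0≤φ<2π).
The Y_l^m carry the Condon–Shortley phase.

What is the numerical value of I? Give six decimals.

Checks pass: Σm=0; 12 even; l₃=4∈[4,8].
(2·2+1)(2·6+1)(2·4+1) = 585
Δ: 4! 0! 8! / 13! → 1/6435
sum: t=2:+1/2304 = 1/2304
3j²(2 6 4; 0 0 0) = Δ·Π!·Σ² = 5/143  (sign +1)
sum: t=0:+1/34560 = 1/34560
3j²(2 6 4; 2 0 -2) = Δ·Π!·Σ² = 1/429  (sign +1)
combine: 4πI² = 585·5/143·1/429 = 75/1573
take √, sign +1: I = 0.06159725

0.061597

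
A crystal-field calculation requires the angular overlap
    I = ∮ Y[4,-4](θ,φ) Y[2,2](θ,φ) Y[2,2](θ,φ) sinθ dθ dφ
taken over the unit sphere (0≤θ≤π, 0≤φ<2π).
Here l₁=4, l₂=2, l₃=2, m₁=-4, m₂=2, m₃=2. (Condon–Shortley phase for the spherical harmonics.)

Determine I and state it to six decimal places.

m-sum 0 ✓  L=8 even ✓  2≤2≤6 ✓
Π(2lᵢ+1) = 9×5×5 = 225
triangle coeff Δ(4,2,2) = 1/630
Σ_t [2,2]: t=2:+1/16 = 1/16
(3j)²=2/35 [(4 2 2; 0 0 0)], sign=+1
Σ_t [4,4]: t=4:+1/576 = 1/576
(3j)²=1/9 [(4 2 2; -4 2 2)], sign=+1
⇒ 4πI² = 10/7
I = (+1)√(10/7/(4π)) = 0.33716777

0.337168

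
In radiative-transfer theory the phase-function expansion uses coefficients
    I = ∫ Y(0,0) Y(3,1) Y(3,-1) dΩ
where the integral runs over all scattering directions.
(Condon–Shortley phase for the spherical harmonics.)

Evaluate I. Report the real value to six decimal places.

-0.282095

Rules hold: Σm=0, L=6 even, 3≤3≤3.
N = 1·7·7 = 49
Δ = 0!·0!·6!/7! = 1/7
Racah Σ t=0..0: t=0:+1/36 = 1/36
⇒ 3j(0 3 3; 0 0 0)² = 1/7, sgn -1
Racah Σ t=0..0: t=0:+1/48 = 1/48
⇒ 3j(0 3 3; 0 1 -1)² = 1/7, sgn +1
4πI² = N·(3j₀)²·(3jₘ)² = 1/1
I = -1·√(1/4π) = -0.28209479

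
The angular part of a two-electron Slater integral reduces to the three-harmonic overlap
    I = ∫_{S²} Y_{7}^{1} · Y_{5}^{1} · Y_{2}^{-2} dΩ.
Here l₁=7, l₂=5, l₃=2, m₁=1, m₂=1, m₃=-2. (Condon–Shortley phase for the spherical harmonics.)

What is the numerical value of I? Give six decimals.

-0.094812

m-sum 0 ✓  L=14 even ✓  2≤2≤12 ✓
Π(2lᵢ+1) = 15×11×5 = 825
triangle coeff Δ(7,5,2) = 1/15015
Σ_t [5,5]: t=5:−1/57600 = -1/57600
(3j)²=21/715 [(7 5 2; 0 0 0)], sign=-1
Σ_t [6,6]: t=6:+1/414720 = 1/414720
(3j)²=2/429 [(7 5 2; 1 1 -2)], sign=+1
⇒ 4πI² = 210/1859
I = (-1)√(210/1859/(4π)) = -0.09481237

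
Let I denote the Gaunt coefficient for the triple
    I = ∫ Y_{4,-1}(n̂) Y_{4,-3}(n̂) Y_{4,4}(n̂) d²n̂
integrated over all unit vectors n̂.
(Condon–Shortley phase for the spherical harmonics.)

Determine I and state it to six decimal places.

-0.168431

Rules hold: Σm=0, L=12 even, 0≤4≤8.
N = 9·9·9 = 729
Δ = 4!·4!·4!/13! = 1/450450
Racah Σ t=0..4: t=0:+1/13824 t=1:−1/216 t=2:+1/64 t=3:−1/216 t=4:+1/13824 = 5/768
⇒ 3j(4 4 4; 0 0 0)² = 18/1001, sgn +1
Racah Σ t=1..1: t=1:−1/3456 = -1/3456
⇒ 3j(4 4 4; -1 -3 4)² = 35/1287, sgn -1
4πI² = N·(3j₀)²·(3jₘ)² = 7290/20449
I = -1·√(0.356497/4π) = -0.16843130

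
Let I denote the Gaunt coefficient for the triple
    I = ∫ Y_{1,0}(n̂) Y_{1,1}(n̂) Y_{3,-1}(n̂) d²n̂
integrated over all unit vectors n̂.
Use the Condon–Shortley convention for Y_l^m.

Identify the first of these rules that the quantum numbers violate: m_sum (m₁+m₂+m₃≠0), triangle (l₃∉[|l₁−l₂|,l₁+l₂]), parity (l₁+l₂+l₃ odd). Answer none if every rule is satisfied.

Σmᵢ = 0  ✓
l₃∈[|l₁−l₂|,l₁+l₂]=[0,2], have l₃=3  ✗
Σlᵢ = 5 ⇒ odd

triangle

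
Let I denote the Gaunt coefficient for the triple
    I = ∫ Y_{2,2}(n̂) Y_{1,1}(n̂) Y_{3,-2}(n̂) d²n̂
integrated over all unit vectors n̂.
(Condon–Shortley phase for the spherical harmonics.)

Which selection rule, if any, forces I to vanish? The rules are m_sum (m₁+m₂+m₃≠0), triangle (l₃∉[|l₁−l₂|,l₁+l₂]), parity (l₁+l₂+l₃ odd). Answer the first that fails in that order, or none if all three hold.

m₁+m₂+m₃ = 2 + 1 − 2 = 1  ✗
triangle: |2−1|=1 ≤ l₃=3 ≤ 2+1=3
parity: l₁+l₂+l₃ = 6 is even

m_sum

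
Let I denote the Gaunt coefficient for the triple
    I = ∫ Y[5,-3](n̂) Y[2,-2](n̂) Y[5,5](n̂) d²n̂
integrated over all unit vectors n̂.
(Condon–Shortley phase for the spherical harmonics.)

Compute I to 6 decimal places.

0.088588

Rules hold: Σm=0, L=12 even, 3≤5≤7.
N = 11·5·11 = 605
Δ = 2!·8!·2!/13! = 1/38610
Racah Σ t=0..2: t=0:+1/2880 t=1:−1/576 t=2:+1/2880 = -1/960
⇒ 3j(5 2 5; 0 0 0)² = 10/429, sgn +1
Racah Σ t=0..0: t=0:+1/161280 = 1/161280
⇒ 3j(5 2 5; -3 -2 5)² = 1/143, sgn +1
4πI² = N·(3j₀)²·(3jₘ)² = 50/507
I = +1·√(0.0986193/4π) = 0.08858824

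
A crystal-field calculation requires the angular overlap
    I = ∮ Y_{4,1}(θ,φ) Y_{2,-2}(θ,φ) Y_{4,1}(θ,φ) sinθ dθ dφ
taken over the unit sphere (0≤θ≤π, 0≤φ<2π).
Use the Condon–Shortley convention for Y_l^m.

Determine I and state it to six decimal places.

Rules hold: Σm=0, L=10 even, 2≤4≤6.
N = 9·5·9 = 405
Δ = 2!·6!·2!/11! = 1/13860
Racah Σ t=0..2: t=0:+1/192 t=1:−1/36 t=2:+1/192 = -5/288
⇒ 3j(4 2 4; 0 0 0)² = 20/693, sgn -1
Racah Σ t=0..0: t=0:+1/144 = 1/144
⇒ 3j(4 2 4; 1 -2 1)² = 10/231, sgn -1
4πI² = N·(3j₀)²·(3jₘ)² = 3000/5929
I = +1·√(0.505988/4π) = 0.20066192

0.200662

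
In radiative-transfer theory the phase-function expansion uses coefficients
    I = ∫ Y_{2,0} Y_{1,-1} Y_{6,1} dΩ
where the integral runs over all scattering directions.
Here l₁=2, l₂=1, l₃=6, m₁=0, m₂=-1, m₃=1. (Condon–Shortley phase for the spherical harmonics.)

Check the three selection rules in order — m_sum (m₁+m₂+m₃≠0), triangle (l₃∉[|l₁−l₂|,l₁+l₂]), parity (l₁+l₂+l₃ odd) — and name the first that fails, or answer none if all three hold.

triangle

Σmᵢ = 0  ✓
l₃∈[|l₁−l₂|,l₁+l₂]=[1,3], have l₃=6  ✗
Σlᵢ = 9 ⇒ odd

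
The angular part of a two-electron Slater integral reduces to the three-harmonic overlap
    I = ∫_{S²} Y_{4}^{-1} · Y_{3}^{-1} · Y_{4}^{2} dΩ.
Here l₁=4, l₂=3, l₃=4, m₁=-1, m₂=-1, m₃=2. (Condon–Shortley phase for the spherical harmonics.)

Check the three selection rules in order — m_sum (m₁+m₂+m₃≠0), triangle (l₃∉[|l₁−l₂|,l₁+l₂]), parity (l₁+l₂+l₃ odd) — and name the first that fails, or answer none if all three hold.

m₁+m₂+m₃ = -1 − 1 + 2 = 0  ✓
triangle: |4−3|=1 ≤ l₃=4 ≤ 4+3=7  ✓
parity: l₁+l₂+l₃ = 11 is odd  ✗

parity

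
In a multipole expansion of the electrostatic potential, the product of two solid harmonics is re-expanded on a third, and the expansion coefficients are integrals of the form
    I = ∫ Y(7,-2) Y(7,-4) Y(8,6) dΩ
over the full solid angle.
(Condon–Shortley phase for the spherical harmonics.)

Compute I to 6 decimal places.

-0.077114

m-sum 0 ✓  L=22 even ✓  0≤8≤14 ✓
Π(2lᵢ+1) = 15×15×17 = 3825
triangle coeff Δ(7,7,8) = 1/22086194130
Σ_t [0,6]: t=0:+1/18289152000 t=1:−1/248832000 t=2:+1/24883200 t=3:−1/11943936 t=4:+1/24883200 t=5:−1/248832000 t=6:+1/18289152000 = -11/975421440
(3j)²=1750/289731 [(7 7 8; 0 0 0)], sign=-1
Σ_t [1,3]: t=1:−1/6967296000 t=2:+1/1219276800 t=3:−1/2090188800 = 29/146313216000
(3j)²=841/260015 [(7 7 8; -2 -4 6)], sign=+1
⇒ 4πI² = 3153750/42204149
I = (-1)√(3153750/42204149/(4π)) = -0.07711363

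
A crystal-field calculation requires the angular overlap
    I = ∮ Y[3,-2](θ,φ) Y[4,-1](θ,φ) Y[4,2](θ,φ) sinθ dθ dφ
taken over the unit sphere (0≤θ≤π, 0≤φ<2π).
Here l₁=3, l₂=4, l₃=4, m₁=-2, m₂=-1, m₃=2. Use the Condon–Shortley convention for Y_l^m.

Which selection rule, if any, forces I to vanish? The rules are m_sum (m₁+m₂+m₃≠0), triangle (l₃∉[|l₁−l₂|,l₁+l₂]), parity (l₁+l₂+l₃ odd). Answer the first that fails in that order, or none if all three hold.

m_sum

m₁+m₂+m₃ = -2 − 1 + 2 = -1  ✗
triangle: |3−4|=1 ≤ l₃=4 ≤ 3+4=7
parity: l₁+l₂+l₃ = 11 is odd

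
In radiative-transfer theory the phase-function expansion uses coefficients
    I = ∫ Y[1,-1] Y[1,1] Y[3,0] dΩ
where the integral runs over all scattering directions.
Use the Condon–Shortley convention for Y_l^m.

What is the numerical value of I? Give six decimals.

l₃=3 ∉ [0,2] — triangle fails ⇒ I = 0

0.000000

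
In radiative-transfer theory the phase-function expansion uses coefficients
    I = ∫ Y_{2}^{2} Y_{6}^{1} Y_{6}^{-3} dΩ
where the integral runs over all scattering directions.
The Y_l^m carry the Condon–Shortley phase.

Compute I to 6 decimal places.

Checks pass: Σm=0; 14 even; l₃=6∈[4,8].
(2·2+1)(2·6+1)(2·6+1) = 845
Δ: 2! 2! 10! / 15! → 1/90090
sum: t=0:+1/69120 t=1:−1/14400 t=2:+1/69120 = -7/172800
3j²(2 6 6; 0 0 0) = Δ·Π!·Σ² = 14/715  (sign -1)
sum: t=0:+1/120960 = 1/120960
3j²(2 6 6; 2 1 -3) = Δ·Π!·Σ² = 24/1001  (sign -1)
combine: 4πI² = 845·14/715·24/1001 = 48/121
take √, sign +1: I = 0.17767364

0.177674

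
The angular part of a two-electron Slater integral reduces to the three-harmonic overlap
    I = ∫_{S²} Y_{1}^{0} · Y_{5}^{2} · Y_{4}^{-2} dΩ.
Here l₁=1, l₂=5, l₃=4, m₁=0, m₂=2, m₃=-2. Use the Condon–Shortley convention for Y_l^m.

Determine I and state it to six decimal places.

0.225034

Rules hold: Σm=0, L=10 even, 4≤4≤6.
N = 3·11·9 = 297
Δ = 2!·0!·8!/11! = 1/495
Racah Σ t=1..1: t=1:−1/576 = -1/576
⇒ 3j(1 5 4; 0 0 0)² = 5/99, sgn -1
Racah Σ t=1..1: t=1:−1/1440 = -1/1440
⇒ 3j(1 5 4; 0 2 -2)² = 7/165, sgn -1
4πI² = N·(3j₀)²·(3jₘ)² = 7/11
I = +1·√(0.636364/4π) = 0.22503380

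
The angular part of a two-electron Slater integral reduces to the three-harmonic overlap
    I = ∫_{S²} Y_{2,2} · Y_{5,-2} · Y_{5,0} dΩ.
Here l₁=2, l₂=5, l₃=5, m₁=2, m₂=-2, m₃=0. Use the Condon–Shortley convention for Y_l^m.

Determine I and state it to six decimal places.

-0.191372

Rules hold: Σm=0, L=12 even, 3≤5≤7.
N = 5·11·11 = 605
Δ = 2!·2!·8!/13! = 1/38610
Racah Σ t=0..2: t=0:+1/2880 t=1:−1/576 t=2:+1/2880 = -1/960
⇒ 3j(2 5 5; 0 0 0)² = 10/429, sgn +1
Racah Σ t=0..0: t=0:+1/2880 = 1/2880
⇒ 3j(2 5 5; 2 -2 0)² = 14/429, sgn -1
4πI² = N·(3j₀)²·(3jₘ)² = 700/1521
I = -1·√(0.460224/4π) = -0.19137248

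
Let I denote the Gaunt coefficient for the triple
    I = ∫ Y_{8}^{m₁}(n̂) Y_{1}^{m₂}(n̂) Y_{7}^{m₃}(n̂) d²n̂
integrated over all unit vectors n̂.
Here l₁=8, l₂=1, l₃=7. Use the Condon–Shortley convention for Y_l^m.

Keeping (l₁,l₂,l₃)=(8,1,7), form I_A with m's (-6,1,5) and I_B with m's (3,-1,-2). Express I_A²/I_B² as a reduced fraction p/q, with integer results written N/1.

91/55

Same 8,1,7: normalisation and zero-m 3j drop out of the ratio.
A: Δ: 2! 14! 0! / 17! → 1/2040; sum: t=2:+1/1916006400 = 1/1916006400; 3j²(8 1 7; -6 1 5) = Δ·Π!·Σ² = 91/2040  (sign +1)
B: Δ: 2! 14! 0! / 17! → 1/2040; sum: t=0:+1/87091200 = 1/87091200; 3j²(8 1 7; 3 -1 -2) = Δ·Π!·Σ² = 11/408  (sign -1)
I_A²/I_B² = (91/2040)/(11/408) = 91/55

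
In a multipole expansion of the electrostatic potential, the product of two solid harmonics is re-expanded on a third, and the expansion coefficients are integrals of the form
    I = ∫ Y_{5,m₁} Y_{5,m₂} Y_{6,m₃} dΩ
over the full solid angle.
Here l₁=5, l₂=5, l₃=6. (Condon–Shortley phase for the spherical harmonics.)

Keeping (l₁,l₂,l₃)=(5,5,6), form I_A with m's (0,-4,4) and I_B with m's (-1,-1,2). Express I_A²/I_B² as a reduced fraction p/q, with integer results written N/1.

l's match ⇒ only the (l;m) 3-j factors differ between A and B.
A: triangle coeff Δ(5,5,6) = 1/28588560; Σ_t [0,1]: t=0:+1/345600 t=1:−1/207360 = -1/518400; (3j)²=12/2431 [(5 5 6; 0 -4 4)], sign=-1
B: triangle coeff Δ(5,5,6) = 1/28588560; Σ_t [0,4]: t=0:+1/829440 t=1:−1/25920 t=2:+1/9216 t=3:−1/25920 t=4:+1/829440 = 7/207360; (3j)²=28/2431 [(5 5 6; -1 -1 2)], sign=+1
I_A²/I_B² = (12/2431)/(28/2431) = 3/7

3/7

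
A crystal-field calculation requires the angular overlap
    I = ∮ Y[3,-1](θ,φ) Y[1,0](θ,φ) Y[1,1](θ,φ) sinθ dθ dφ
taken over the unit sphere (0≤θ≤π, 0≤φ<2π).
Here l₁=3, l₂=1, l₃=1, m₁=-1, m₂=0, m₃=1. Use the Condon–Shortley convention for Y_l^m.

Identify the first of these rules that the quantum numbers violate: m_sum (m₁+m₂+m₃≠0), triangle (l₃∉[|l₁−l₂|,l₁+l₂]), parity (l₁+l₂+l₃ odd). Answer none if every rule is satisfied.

triangle

m₁+m₂+m₃ = -1 + 0 + 1 = 0  ✓
triangle: |3−1|=2 ≤ l₃=1 ≤ 3+1=4  ✗
parity: l₁+l₂+l₃ = 5 is odd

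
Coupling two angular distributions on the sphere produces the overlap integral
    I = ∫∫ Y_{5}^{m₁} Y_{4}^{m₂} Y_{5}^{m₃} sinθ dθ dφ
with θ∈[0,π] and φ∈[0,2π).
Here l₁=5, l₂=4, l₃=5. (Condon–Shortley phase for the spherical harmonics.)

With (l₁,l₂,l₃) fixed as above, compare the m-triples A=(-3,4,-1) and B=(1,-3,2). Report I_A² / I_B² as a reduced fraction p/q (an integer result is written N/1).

12/1

Same 5,4,5: normalisation and zero-m 3j drop out of the ratio.
A: Δ: 4! 6! 4! / 15! → 1/3153150; sum: t=4:+1/27648 = 1/27648; 3j²(5 4 5; -3 4 -1) = Δ·Π!·Σ² = 10/429  (sign +1)
B: Δ: 4! 6! 4! / 15! → 1/3153150; sum: t=0:+1/6912 t=1:−1/5184 = -1/20736; 3j²(5 4 5; 1 -3 2) = Δ·Π!·Σ² = 5/2574  (sign +1)
I_A²/I_B² = (10/429)/(5/2574) = 12/1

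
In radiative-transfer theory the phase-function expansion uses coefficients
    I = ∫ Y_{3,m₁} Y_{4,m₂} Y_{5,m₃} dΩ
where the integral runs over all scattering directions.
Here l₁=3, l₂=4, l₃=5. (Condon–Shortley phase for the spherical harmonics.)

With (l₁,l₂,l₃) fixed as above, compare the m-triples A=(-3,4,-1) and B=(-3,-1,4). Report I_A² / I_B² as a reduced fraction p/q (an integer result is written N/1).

2/27

Same 3,4,5: normalisation and zero-m 3j drop out of the ratio.
A: Δ: 2! 4! 6! / 13! → 1/180180; sum: t=2:+1/34560 = 1/34560; 3j²(3 4 5; -3 4 -1) = Δ·Π!·Σ² = 1/429  (sign +1)
B: Δ: 2! 4! 6! / 13! → 1/180180; sum: t=2:+1/5760 = 1/5760; 3j²(3 4 5; -3 -1 4) = Δ·Π!·Σ² = 9/286  (sign -1)
I_A²/I_B² = (1/429)/(9/286) = 2/27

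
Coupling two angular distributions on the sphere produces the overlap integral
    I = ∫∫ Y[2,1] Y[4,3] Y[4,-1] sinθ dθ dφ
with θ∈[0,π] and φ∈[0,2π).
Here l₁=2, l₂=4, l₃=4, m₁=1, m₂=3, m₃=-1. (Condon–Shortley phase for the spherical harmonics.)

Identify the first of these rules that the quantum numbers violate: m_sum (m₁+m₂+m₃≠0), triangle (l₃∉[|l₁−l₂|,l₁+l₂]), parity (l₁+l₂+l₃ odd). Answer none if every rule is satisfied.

m_sum

azimuthal sum: 1 + 3 − 1 = 3  ✗
2 ≤ 4 ≤ 6 (triangle on l)
L = 2 + 4 + 4 = 10 (even)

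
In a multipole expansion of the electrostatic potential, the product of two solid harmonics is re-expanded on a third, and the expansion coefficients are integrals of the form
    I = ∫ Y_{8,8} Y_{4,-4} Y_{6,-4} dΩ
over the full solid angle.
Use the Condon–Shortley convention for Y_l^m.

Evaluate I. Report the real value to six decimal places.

-0.128978

Rules hold: Σm=0, L=18 even, 4≤6≤12.
N = 17·9·13 = 1989
Δ = 6!·10!·2!/19! = 1/23279256
Racah Σ t=2..4: t=2:+1/1658880 t=3:−1/518400 t=4:+1/1658880 = -1/1382400
⇒ 3j(8 4 6; 0 0 0)² = 504/46189, sgn -1
Racah Σ t=0..0: t=0:+1/5225472000 = 1/5225472000
⇒ 3j(8 4 6; 8 -4 -4)² = 28/2907, sgn +1
4πI² = N·(3j₀)²·(3jₘ)² = 14112/67507
I = -1·√(0.209045/4π) = -0.12897779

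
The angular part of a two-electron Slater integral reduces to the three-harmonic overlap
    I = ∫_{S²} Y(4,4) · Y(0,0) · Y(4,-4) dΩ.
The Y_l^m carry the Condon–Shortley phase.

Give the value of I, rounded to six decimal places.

0.282095

Checks pass: Σm=0; 8 even; l₃=4∈[4,4].
(2·4+1)(2·0+1)(2·4+1) = 81
Δ: 0! 8! 0! / 9! → 1/9
sum: t=0:+1/576 = 1/576
3j²(4 0 4; 0 0 0) = Δ·Π!·Σ² = 1/9  (sign +1)
sum: t=0:+1/40320 = 1/40320
3j²(4 0 4; 4 0 -4) = Δ·Π!·Σ² = 1/9  (sign +1)
combine: 4πI² = 81·1/9·1/9 = 1/1
take √, sign +1: I = 0.28209479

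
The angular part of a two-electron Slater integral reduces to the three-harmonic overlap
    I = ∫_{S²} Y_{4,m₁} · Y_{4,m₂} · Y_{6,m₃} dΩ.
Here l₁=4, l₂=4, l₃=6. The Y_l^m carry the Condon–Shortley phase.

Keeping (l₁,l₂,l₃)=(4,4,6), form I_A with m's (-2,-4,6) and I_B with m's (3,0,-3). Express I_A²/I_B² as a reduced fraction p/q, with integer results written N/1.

44/25

Shared (l₁,l₂,l₃)=(4,4,6): N and (l;000)² cancel in I_A²/I_B².
A: Δ = 2!·6!·6!/15! = 1/1261260; Racah Σ t=0..0: t=0:+1/1036800 = 1/1036800; ⇒ 3j(4 4 6; -2 -4 6)² = 4/195, sgn +1
B: Δ = 2!·6!·6!/15! = 1/1261260; Racah Σ t=0..1: t=0:+1/11520 t=1:−1/25920 = 1/20736; ⇒ 3j(4 4 6; 3 0 -3)² = 5/429, sgn -1
I_A²/I_B² = (4/195)/(5/429) = 44/25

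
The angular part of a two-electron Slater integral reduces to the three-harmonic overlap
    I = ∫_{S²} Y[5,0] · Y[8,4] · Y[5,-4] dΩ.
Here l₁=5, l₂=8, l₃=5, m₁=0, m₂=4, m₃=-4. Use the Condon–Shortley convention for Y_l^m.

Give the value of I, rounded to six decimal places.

-0.158178

m-sum 0 ✓  L=18 even ✓  3≤5≤13 ✓
Π(2lᵢ+1) = 11×17×11 = 2057
triangle coeff Δ(5,8,5) = 1/37413090
Σ_t [3,5]: t=3:−1/1036800 t=4:+1/331776 t=5:−1/1036800 = 1/921600
(3j)²=490/46189 [(5 8 5; 0 0 0)], sign=-1
Σ_t [4,5]: t=4:+1/23224320 t=5:−1/7257600 = -11/116121600
(3j)²=121/8398 [(5 8 5; 0 4 -4)], sign=+1
⇒ 4πI² = 326095/1037153
I = (-1)√(326095/1037153/(4π)) = -0.15817787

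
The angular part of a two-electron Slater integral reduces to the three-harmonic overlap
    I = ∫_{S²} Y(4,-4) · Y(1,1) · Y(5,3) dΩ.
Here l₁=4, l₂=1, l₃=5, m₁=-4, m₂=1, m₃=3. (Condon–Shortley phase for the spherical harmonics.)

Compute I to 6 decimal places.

-0.049106

m-sum 0 ✓  L=10 even ✓  3≤5≤5 ✓
Π(2lᵢ+1) = 9×3×11 = 297
triangle coeff Δ(4,1,5) = 1/495
Σ_t [0,0]: t=0:+1/576 = 1/576
(3j)²=5/99 [(4 1 5; 0 0 0)], sign=-1
Σ_t [0,0]: t=0:+1/80640 = 1/80640
(3j)²=1/495 [(4 1 5; -4 1 3)], sign=+1
⇒ 4πI² = 1/33
I = (-1)√(1/33/(4π)) = -0.04910640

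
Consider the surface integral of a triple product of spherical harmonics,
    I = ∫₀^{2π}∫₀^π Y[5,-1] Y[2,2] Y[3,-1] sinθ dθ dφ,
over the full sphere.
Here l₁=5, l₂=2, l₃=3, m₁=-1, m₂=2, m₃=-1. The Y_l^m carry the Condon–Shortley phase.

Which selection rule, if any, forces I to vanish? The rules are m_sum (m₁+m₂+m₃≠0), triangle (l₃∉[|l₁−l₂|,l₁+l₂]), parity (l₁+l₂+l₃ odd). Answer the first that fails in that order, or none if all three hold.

Σmᵢ = 0  ✓
l₃∈[|l₁−l₂|,l₁+l₂]=[3,7], have l₃=3  ✓
Σlᵢ = 10 ⇒ even  ✓

none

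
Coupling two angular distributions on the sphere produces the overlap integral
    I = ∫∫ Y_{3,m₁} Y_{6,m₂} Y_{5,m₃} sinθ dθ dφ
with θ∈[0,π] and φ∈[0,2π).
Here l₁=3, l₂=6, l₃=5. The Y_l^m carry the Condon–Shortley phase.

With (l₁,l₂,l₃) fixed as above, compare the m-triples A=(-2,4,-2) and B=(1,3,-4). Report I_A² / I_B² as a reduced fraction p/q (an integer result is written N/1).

l's match ⇒ only the (l;m) 3-j factors differ between A and B.
A: triangle coeff Δ(3,6,5) = 1/675675; Σ_t [3,4]: t=3:−1/60480 t=4:+1/34560 = 1/80640; (3j)²=6/1001 [(3 6 5; -2 4 -2)], sign=-1
B: triangle coeff Δ(3,6,5) = 1/675675; Σ_t [1,2]: t=1:−1/241920 t=2:+1/40320 = 1/48384; (3j)²=24/1001 [(3 6 5; 1 3 -4)], sign=-1
I_A²/I_B² = (6/1001)/(24/1001) = 1/4

1/4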